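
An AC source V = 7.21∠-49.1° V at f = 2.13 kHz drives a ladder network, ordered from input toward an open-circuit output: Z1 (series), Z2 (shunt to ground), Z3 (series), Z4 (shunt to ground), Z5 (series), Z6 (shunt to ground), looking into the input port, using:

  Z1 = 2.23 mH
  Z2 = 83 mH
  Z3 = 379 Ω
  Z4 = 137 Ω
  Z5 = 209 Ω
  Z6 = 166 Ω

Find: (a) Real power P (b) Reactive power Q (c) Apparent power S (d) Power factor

Step 1 — Angular frequency: ω = 2π·f = 2π·2130 = 1.338e+04 rad/s.
Step 2 — Component impedances:
  Z1: Z = jωL = j·1.338e+04·0.00223 = 0 + j29.84 Ω
  Z2: Z = jωL = j·1.338e+04·0.083 = 0 + j1111 Ω
  Z3: Z = R = 379 Ω
  Z4: Z = R = 137 Ω
  Z5: Z = R = 209 Ω
  Z6: Z = R = 166 Ω
Step 3 — Ladder network (open output): work backward from the far end, alternating series and parallel combinations. Z_in = 404.1 + j204.2 Ω = 452.8∠26.8° Ω.
Step 4 — Source phasor: V = 7.21∠-49.1° V = 4.721 - j5.45 V.
Step 5 — Current: I = V / Z = 0.003876 - j0.01545 A = 0.01592∠-75.9° A.
Step 6 — Complex power: S = V·I* = 0.1025 + j0.05179 VA.
Step 7 — Real power: P = Re(S) = 0.1025 W.
Step 8 — Reactive power: Q = Im(S) = 0.05179 VAR.
Step 9 — Apparent power: |S| = 0.1148 VA.
Step 10 — Power factor: PF = P/|S| = 0.8925 (lagging).

(a) P = 0.1025 W  (b) Q = 0.05179 VAR  (c) S = 0.1148 VA  (d) PF = 0.8925 (lagging)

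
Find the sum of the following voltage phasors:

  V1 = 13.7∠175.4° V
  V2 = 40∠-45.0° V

Step 1 — Convert each phasor to rectangular form:
  V1 = 13.7·(cos(175.4°) + j·sin(175.4°)) = -13.66 + j1.099 V
  V2 = 40·(cos(-45.0°) + j·sin(-45.0°)) = 28.28 - j28.28 V
Step 2 — Sum components: V_total = 14.63 - j27.19 V.
Step 3 — Convert to polar: |V_total| = 30.87 V, ∠V_total = -61.7°.

V_total = 30.87∠-61.7° V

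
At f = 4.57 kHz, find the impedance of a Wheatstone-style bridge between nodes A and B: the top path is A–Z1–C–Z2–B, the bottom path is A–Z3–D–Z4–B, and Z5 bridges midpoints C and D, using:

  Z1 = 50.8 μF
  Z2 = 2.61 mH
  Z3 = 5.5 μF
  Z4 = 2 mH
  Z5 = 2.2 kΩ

Step 1 — Angular frequency: ω = 2π·f = 2π·4570 = 2.871e+04 rad/s.
Step 2 — Component impedances:
  Z1: Z = 1/(jωC) = -j/(ω·C) = 0 - j0.6856 Ω
  Z2: Z = jωL = j·2.871e+04·0.00261 = 0 + j74.94 Ω
  Z3: Z = 1/(jωC) = -j/(ω·C) = 0 - j6.332 Ω
  Z4: Z = jωL = j·2.871e+04·0.002 = 0 + j57.43 Ω
  Z5: Z = R = 2200 Ω
Step 3 — Bridge requires nodal analysis (the Z5 bridge couples midpoints C and D, so the two paths cannot be reduced to a simple series/parallel combination). Setting node B to ground and injecting 1 A at node A, the 3-node admittance system at A, C, D solves to V_A = Z_AB = 0.005478 + j30.27 Ω = 30.27∠90.0° Ω.

Z = 0.005478 + j30.27 Ω = 30.27∠90.0° Ω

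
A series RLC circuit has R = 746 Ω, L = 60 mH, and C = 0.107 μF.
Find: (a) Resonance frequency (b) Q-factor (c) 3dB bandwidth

Step 1 — Resonance condition Im(Z)=0 gives ω₀ = 1/√(LC).
Step 2 — ω₀ = 1/√(0.06·1.07e-07) = 1.248e+04 rad/s.
Step 3 — f₀ = ω₀/(2π) = 1986 Hz.
Step 4 — Series Q: Q = ω₀L/R = 1.248e+04·0.06/746 = 1.004.
Step 5 — 3dB bandwidth: Δω = ω₀/Q = 1.243e+04 rad/s; BW = Δω/(2π) = 1979 Hz.

(a) f₀ = 1986 Hz  (b) Q = 1.004  (c) BW = 1979 Hz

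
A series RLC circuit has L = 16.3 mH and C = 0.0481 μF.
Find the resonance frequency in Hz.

Step 1 — Resonance condition Im(Z)=0 gives ω₀ = 1/√(LC).
Step 2 — ω₀ = 1/√(0.0163·4.81e-08) = 3.571e+04 rad/s.
Step 3 — f₀ = ω₀/(2π) = 5684 Hz.

f₀ = 5684 Hz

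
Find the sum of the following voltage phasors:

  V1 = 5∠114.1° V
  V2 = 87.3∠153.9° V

Step 1 — Convert each phasor to rectangular form:
  V1 = 5·(cos(114.1°) + j·sin(114.1°)) = -2.042 + j4.564 V
  V2 = 87.3·(cos(153.9°) + j·sin(153.9°)) = -78.4 + j38.41 V
Step 2 — Sum components: V_total = -80.44 + j42.97 V.
Step 3 — Convert to polar: |V_total| = 91.2 V, ∠V_total = 151.9°.

V_total = 91.2∠151.9° V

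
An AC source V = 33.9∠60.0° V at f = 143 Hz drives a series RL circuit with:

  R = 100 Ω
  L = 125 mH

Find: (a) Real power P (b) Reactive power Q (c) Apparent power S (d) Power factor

Step 1 — Angular frequency: ω = 2π·f = 2π·143 = 898.5 rad/s.
Step 2 — Component impedances:
  R: Z = R = 100 Ω
  L: Z = jωL = j·898.5·0.125 = 0 + j112.3 Ω
Step 3 — Series combination: Z_total = R + L = 100 + j112.3 Ω = 150.4∠48.3° Ω.
Step 4 — Source phasor: V = 33.9∠60.0° V = 16.95 + j29.36 V.
Step 5 — Current: I = V / Z = 0.2208 + j0.04564 A = 0.2254∠11.7° A.
Step 6 — Complex power: S = V·I* = 5.082 + j5.708 VA.
Step 7 — Real power: P = Re(S) = 5.082 W.
Step 8 — Reactive power: Q = Im(S) = 5.708 VAR.
Step 9 — Apparent power: |S| = 7.642 VA.
Step 10 — Power factor: PF = P/|S| = 0.665 (lagging).

(a) P = 5.082 W  (b) Q = 5.708 VAR  (c) S = 7.642 VA  (d) PF = 0.665 (lagging)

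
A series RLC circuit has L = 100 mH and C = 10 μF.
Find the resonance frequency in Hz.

Step 1 — Resonance condition Im(Z)=0 gives ω₀ = 1/√(LC).
Step 2 — ω₀ = 1/√(0.1·1e-05) = 1000 rad/s.
Step 3 — f₀ = ω₀/(2π) = 159.2 Hz.

f₀ = 159.2 Hz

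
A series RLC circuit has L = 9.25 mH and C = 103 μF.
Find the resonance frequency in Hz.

Step 1 — Resonance condition Im(Z)=0 gives ω₀ = 1/√(LC).
Step 2 — ω₀ = 1/√(0.00925·0.000103) = 1024 rad/s.
Step 3 — f₀ = ω₀/(2π) = 163.1 Hz.

f₀ = 163.1 Hz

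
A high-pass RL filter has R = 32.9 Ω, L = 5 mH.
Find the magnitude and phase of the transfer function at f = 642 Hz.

Step 1 — Angular frequency: ω = 2π·642 = 4034 rad/s.
Step 2 — Transfer function: H(jω) = jωL/(R + jωL).
Step 3 — Numerator jωL = j·20.17; denominator R + jωL = 32.9 + j20.17.
Step 4 — H = 0.2732 + j0.4456.
Step 5 — Magnitude: |H| = 0.5226 (-5.6 dB); phase: φ = 58.5°.

|H| = 0.5226 (-5.6 dB), φ = 58.5°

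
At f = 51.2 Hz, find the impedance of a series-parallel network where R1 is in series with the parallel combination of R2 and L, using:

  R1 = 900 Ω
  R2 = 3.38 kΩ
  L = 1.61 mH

Step 1 — Angular frequency: ω = 2π·f = 2π·51.2 = 321.7 rad/s.
Step 2 — Component impedances:
  R1: Z = R = 900 Ω
  R2: Z = R = 3380 Ω
  L: Z = jωL = j·321.7·0.00161 = 0 + j0.5179 Ω
Step 3 — Parallel branch: R2 || L = 1/(1/R2 + 1/L) = 7.937e-05 + j0.5179 Ω.
Step 4 — Series with R1: Z_total = R1 + (R2 || L) = 900 + j0.5179 Ω = 900∠0.0° Ω.

Z = 900 + j0.5179 Ω = 900∠0.0° Ω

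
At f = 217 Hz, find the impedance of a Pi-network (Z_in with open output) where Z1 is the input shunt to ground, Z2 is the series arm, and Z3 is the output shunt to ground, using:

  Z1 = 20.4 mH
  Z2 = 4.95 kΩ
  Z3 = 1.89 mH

Step 1 — Angular frequency: ω = 2π·f = 2π·217 = 1363 rad/s.
Step 2 — Component impedances:
  Z1: Z = jωL = j·1363·0.0204 = 0 + j27.81 Ω
  Z2: Z = R = 4950 Ω
  Z3: Z = jωL = j·1363·0.00189 = 0 + j2.577 Ω
Step 3 — With open output, the series arm Z2 and the output shunt Z3 appear in series to ground: Z2 + Z3 = 4950 + j2.577 Ω.
Step 4 — Parallel with input shunt Z1: Z_in = Z1 || (Z2 + Z3) = 0.1563 + j27.81 Ω = 27.81∠89.7° Ω.

Z = 0.1563 + j27.81 Ω = 27.81∠89.7° Ω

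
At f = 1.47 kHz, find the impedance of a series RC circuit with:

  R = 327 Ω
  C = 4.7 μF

Step 1 — Angular frequency: ω = 2π·f = 2π·1470 = 9236 rad/s.
Step 2 — Component impedances:
  R: Z = R = 327 Ω
  C: Z = 1/(jωC) = -j/(ω·C) = 0 - j23.04 Ω
Step 3 — Series combination: Z_total = R + C = 327 - j23.04 Ω = 327.8∠-4.0° Ω.

Z = 327 - j23.04 Ω = 327.8∠-4.0° Ω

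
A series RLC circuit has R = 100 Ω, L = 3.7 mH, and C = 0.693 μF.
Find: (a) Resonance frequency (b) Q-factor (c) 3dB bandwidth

Step 1 — Resonance: ω₀ = 1/√(LC) = 1/√(0.0037·6.93e-07) = 1.975e+04 rad/s.
Step 2 — f₀ = ω₀/(2π) = 3143 Hz.
Step 3 — Series Q: Q = ω₀L/R = 1.975e+04·0.0037/100 = 0.7307.
Step 4 — Bandwidth: Δω = ω₀/Q = 2.703e+04 rad/s; BW = Δω/(2π) = 4301 Hz.

(a) f₀ = 3143 Hz  (b) Q = 0.7307  (c) BW = 4301 Hz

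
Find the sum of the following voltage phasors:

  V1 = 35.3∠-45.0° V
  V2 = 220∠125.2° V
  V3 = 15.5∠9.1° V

Step 1 — Convert each phasor to rectangular form:
  V1 = 35.3·(cos(-45.0°) + j·sin(-45.0°)) = 24.96 - j24.96 V
  V2 = 220·(cos(125.2°) + j·sin(125.2°)) = -126.8 + j179.8 V
  V3 = 15.5·(cos(9.1°) + j·sin(9.1°)) = 15.3 + j2.451 V
Step 2 — Sum components: V_total = -86.55 + j157.3 V.
Step 3 — Convert to polar: |V_total| = 179.5 V, ∠V_total = 118.8°.

V_total = 179.5∠118.8° V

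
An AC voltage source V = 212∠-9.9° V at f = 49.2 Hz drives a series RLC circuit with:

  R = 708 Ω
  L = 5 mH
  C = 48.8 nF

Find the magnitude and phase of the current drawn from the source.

Step 1 — Angular frequency: ω = 2π·f = 2π·49.2 = 309.1 rad/s.
Step 2 — Component impedances:
  R: Z = R = 708 Ω
  L: Z = jωL = j·309.1·0.005 = 0 + j1.546 Ω
  C: Z = 1/(jωC) = -j/(ω·C) = 0 - j6.629e+04 Ω
Step 3 — Series combination: Z_total = R + L + C = 708 - j6.629e+04 Ω = 6.629e+04∠-89.4° Ω.
Step 4 — Source phasor: V = 212∠-9.9° V = 208.8 - j36.45 V.
Step 5 — Ohm's law: I = V / Z_total = (208.8 - j36.45) / (708 - j6.629e+04) = 0.0005835 + j0.003144 A.
Step 6 — Convert to polar: |I| = 0.003198 A, ∠I = 79.5°.

I = 0.003198∠79.5° A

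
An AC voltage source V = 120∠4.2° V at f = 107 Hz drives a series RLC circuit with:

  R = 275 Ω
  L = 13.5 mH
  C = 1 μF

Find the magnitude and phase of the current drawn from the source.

Step 1 — Angular frequency: ω = 2π·f = 2π·107 = 672.3 rad/s.
Step 2 — Component impedances:
  R: Z = R = 275 Ω
  L: Z = jωL = j·672.3·0.0135 = 0 + j9.076 Ω
  C: Z = 1/(jωC) = -j/(ω·C) = 0 - j1487 Ω
Step 3 — Series combination: Z_total = R + L + C = 275 - j1478 Ω = 1504∠-79.5° Ω.
Step 4 — Source phasor: V = 120∠4.2° V = 119.7 + j8.789 V.
Step 5 — Ohm's law: I = V / Z_total = (119.7 + j8.789) / (275 - j1478) = 0.008809 + j0.07931 A.
Step 6 — Convert to polar: |I| = 0.0798 A, ∠I = 83.7°.

I = 0.0798∠83.7° A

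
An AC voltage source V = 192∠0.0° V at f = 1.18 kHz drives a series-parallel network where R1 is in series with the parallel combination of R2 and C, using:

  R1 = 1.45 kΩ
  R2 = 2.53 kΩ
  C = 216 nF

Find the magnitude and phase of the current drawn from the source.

Step 1 — Angular frequency: ω = 2π·f = 2π·1180 = 7414 rad/s.
Step 2 — Component impedances:
  R1: Z = R = 1450 Ω
  R2: Z = R = 2530 Ω
  C: Z = 1/(jωC) = -j/(ω·C) = 0 - j624.4 Ω
Step 3 — Parallel branch: R2 || C = 1/(1/R2 + 1/C) = 145.3 - j588.6 Ω.
Step 4 — Series with R1: Z_total = R1 + (R2 || C) = 1595 - j588.6 Ω = 1700∠-20.3° Ω.
Step 5 — Source phasor: V = 192∠0.0° V = 192 V.
Step 6 — Ohm's law: I = V / Z_total = (192) / (1595 - j588.6) = 0.1059 + j0.03909 A.
Step 7 — Convert to polar: |I| = 0.1129 A, ∠I = 20.3°.

I = 0.1129∠20.3° A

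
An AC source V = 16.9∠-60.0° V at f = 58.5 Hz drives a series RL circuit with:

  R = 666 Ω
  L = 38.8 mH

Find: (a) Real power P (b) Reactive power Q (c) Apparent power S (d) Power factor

Step 1 — Angular frequency: ω = 2π·f = 2π·58.5 = 367.6 rad/s.
Step 2 — Component impedances:
  R: Z = R = 666 Ω
  L: Z = jωL = j·367.6·0.0388 = 0 + j14.26 Ω
Step 3 — Series combination: Z_total = R + L = 666 + j14.26 Ω = 666.2∠1.2° Ω.
Step 4 — Source phasor: V = 16.9∠-60.0° V = 8.45 - j14.64 V.
Step 5 — Current: I = V / Z = 0.01221 - j0.02224 A = 0.02537∠-61.2° A.
Step 6 — Complex power: S = V·I* = 0.4286 + j0.009179 VA.
Step 7 — Real power: P = Re(S) = 0.4286 W.
Step 8 — Reactive power: Q = Im(S) = 0.009179 VAR.
Step 9 — Apparent power: |S| = 0.4287 VA.
Step 10 — Power factor: PF = P/|S| = 0.9998 (lagging).

(a) P = 0.4286 W  (b) Q = 0.009179 VAR  (c) S = 0.4287 VA  (d) PF = 0.9998 (lagging)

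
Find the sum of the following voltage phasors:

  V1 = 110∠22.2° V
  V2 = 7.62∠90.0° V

Step 1 — Convert each phasor to rectangular form:
  V1 = 110·(cos(22.2°) + j·sin(22.2°)) = 101.8 + j41.56 V
  V2 = 7.62·(cos(90.0°) + j·sin(90.0°)) = 0 + j7.62 V
Step 2 — Sum components: V_total = 101.8 + j49.18 V.
Step 3 — Convert to polar: |V_total| = 113.1 V, ∠V_total = 25.8°.

V_total = 113.1∠25.8° V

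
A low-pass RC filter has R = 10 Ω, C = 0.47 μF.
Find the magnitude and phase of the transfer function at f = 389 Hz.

Step 1 — Angular frequency: ω = 2π·389 = 2444 rad/s.
Step 2 — Transfer function: H(jω) = 1/(1 + jωRC).
Step 3 — Denominator: 1 + jωRC = 1 + j·2444·10·4.7e-07 = 1 + j0.01149.
Step 4 — H = 0.9999 - j0.01149.
Step 5 — Magnitude: |H| = 0.9999 (-0.0 dB); phase: φ = -0.7°.

|H| = 0.9999 (-0.0 dB), φ = -0.7°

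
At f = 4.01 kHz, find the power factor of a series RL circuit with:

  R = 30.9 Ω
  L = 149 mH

Step 1 — Angular frequency: ω = 2π·f = 2π·4010 = 2.52e+04 rad/s.
Step 2 — Component impedances:
  R: Z = R = 30.9 Ω
  L: Z = jωL = j·2.52e+04·0.149 = 0 + j3754 Ω
Step 3 — Series combination: Z_total = R + L = 30.9 + j3754 Ω = 3754∠89.5° Ω.
Step 4 — Power factor: PF = cos(φ) = Re(Z)/|Z| = 30.9/3754 = 0.008231.
Step 5 — Type: Im(Z) = 3754 ⇒ lagging (phase φ = 89.5°).

PF = 0.008231 (lagging, φ = 89.5°)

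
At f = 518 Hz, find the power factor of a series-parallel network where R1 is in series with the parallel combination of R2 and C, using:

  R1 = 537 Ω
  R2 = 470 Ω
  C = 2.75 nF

Step 1 — Angular frequency: ω = 2π·f = 2π·518 = 3255 rad/s.
Step 2 — Component impedances:
  R1: Z = R = 537 Ω
  R2: Z = R = 470 Ω
  C: Z = 1/(jωC) = -j/(ω·C) = 0 - j1.117e+05 Ω
Step 3 — Parallel branch: R2 || C = 1/(1/R2 + 1/C) = 470 - j1.977 Ω.
Step 4 — Series with R1: Z_total = R1 + (R2 || C) = 1007 - j1.977 Ω = 1007∠-0.1° Ω.
Step 5 — Power factor: PF = cos(φ) = Re(Z)/|Z| = 1007/1007 = 1.
Step 6 — Type: Im(Z) = -1.977 ⇒ leading (phase φ = -0.1°).

PF = 1 (leading, φ = -0.1°)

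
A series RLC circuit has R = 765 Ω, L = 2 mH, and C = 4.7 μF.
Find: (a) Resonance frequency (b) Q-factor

Step 1 — Resonance condition Im(Z)=0 gives ω₀ = 1/√(LC).
Step 2 — ω₀ = 1/√(0.002·4.7e-06) = 1.031e+04 rad/s.
Step 3 — f₀ = ω₀/(2π) = 1642 Hz.
Step 4 — Series Q: Q = ω₀L/R = 1.031e+04·0.002/765 = 0.02697.

(a) f₀ = 1642 Hz  (b) Q = 0.02697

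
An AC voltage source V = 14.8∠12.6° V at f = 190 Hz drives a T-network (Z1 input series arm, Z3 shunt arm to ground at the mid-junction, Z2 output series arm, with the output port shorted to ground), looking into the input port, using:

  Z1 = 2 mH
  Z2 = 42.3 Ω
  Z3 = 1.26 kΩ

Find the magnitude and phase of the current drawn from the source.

Step 1 — Angular frequency: ω = 2π·f = 2π·190 = 1194 rad/s.
Step 2 — Component impedances:
  Z1: Z = jωL = j·1194·0.002 = 0 + j2.388 Ω
  Z2: Z = R = 42.3 Ω
  Z3: Z = R = 1260 Ω
Step 3 — With the output port shorted to ground, the output series arm Z2 runs from the junction to ground; the shunt arm Z3 also runs from the junction to ground. They appear in parallel: Z3 || Z2 = 40.93 Ω.
Step 4 — Series with input arm Z1: Z_in = Z1 + (Z3 || Z2) = 40.93 + j2.388 Ω = 41∠3.3° Ω.
Step 5 — Source phasor: V = 14.8∠12.6° V = 14.44 + j3.229 V.
Step 6 — Ohm's law: I = V / Z_total = (14.44 + j3.229) / (40.93 + j2.388) = 0.3563 + j0.0581 A.
Step 7 — Convert to polar: |I| = 0.361 A, ∠I = 9.3°.

I = 0.361∠9.3° A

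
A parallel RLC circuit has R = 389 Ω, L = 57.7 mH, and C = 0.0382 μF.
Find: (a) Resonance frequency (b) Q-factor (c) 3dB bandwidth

Step 1 — Resonance: ω₀ = 1/√(LC) = 1/√(0.0577·3.82e-08) = 2.13e+04 rad/s.
Step 2 — f₀ = ω₀/(2π) = 3390 Hz.
Step 3 — Parallel Q: Q = R/(ω₀L) = 389/(2.13e+04·0.0577) = 0.3165.
Step 4 — Bandwidth: Δω = ω₀/Q = 6.73e+04 rad/s; BW = Δω/(2π) = 1.071e+04 Hz.

(a) f₀ = 3390 Hz  (b) Q = 0.3165  (c) BW = 1.071e+04 Hz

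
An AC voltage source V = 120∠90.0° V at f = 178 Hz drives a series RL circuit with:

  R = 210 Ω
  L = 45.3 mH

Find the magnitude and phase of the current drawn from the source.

Step 1 — Angular frequency: ω = 2π·f = 2π·178 = 1118 rad/s.
Step 2 — Component impedances:
  R: Z = R = 210 Ω
  L: Z = jωL = j·1118·0.0453 = 0 + j50.66 Ω
Step 3 — Series combination: Z_total = R + L = 210 + j50.66 Ω = 216∠13.6° Ω.
Step 4 — Source phasor: V = 120∠90.0° V = 0 + j120 V.
Step 5 — Ohm's law: I = V / Z_total = (0 + j120) / (210 + j50.66) = 0.1303 + j0.54 A.
Step 6 — Convert to polar: |I| = 0.5555 A, ∠I = 76.4°.

I = 0.5555∠76.4° A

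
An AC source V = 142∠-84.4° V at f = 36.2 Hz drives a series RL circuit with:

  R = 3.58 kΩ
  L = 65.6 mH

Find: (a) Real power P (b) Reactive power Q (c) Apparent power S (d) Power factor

Step 1 — Angular frequency: ω = 2π·f = 2π·36.2 = 227.5 rad/s.
Step 2 — Component impedances:
  R: Z = R = 3580 Ω
  L: Z = jωL = j·227.5·0.0656 = 0 + j14.92 Ω
Step 3 — Series combination: Z_total = R + L = 3580 + j14.92 Ω = 3580∠0.2° Ω.
Step 4 — Source phasor: V = 142∠-84.4° V = 13.86 - j141.3 V.
Step 5 — Current: I = V / Z = 0.003706 - j0.03949 A = 0.03966∠-84.6° A.
Step 6 — Complex power: S = V·I* = 5.632 + j0.02347 VA.
Step 7 — Real power: P = Re(S) = 5.632 W.
Step 8 — Reactive power: Q = Im(S) = 0.02347 VAR.
Step 9 — Apparent power: |S| = 5.632 VA.
Step 10 — Power factor: PF = P/|S| = 1 (lagging).

(a) P = 5.632 W  (b) Q = 0.02347 VAR  (c) S = 5.632 VA  (d) PF = 1 (lagging)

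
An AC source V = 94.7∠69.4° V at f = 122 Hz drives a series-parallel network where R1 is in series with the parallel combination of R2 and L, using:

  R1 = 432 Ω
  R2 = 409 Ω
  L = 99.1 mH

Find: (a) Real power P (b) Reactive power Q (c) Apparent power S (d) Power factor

Step 1 — Angular frequency: ω = 2π·f = 2π·122 = 766.5 rad/s.
Step 2 — Component impedances:
  R1: Z = R = 432 Ω
  R2: Z = R = 409 Ω
  L: Z = jωL = j·766.5·0.0991 = 0 + j75.96 Ω
Step 3 — Parallel branch: R2 || L = 1/(1/R2 + 1/L) = 13.64 + j73.43 Ω.
Step 4 — Series with R1: Z_total = R1 + (R2 || L) = 445.6 + j73.43 Ω = 451.6∠9.4° Ω.
Step 5 — Source phasor: V = 94.7∠69.4° V = 33.32 + j88.64 V.
Step 6 — Current: I = V / Z = 0.1047 + j0.1817 A = 0.2097∠60.0° A.
Step 7 — Complex power: S = V·I* = 19.59 + j3.228 VA.
Step 8 — Real power: P = Re(S) = 19.59 W.
Step 9 — Reactive power: Q = Im(S) = 3.228 VAR.
Step 10 — Apparent power: |S| = 19.86 VA.
Step 11 — Power factor: PF = P/|S| = 0.9867 (lagging).

(a) P = 19.59 W  (b) Q = 3.228 VAR  (c) S = 19.86 VA  (d) PF = 0.9867 (lagging)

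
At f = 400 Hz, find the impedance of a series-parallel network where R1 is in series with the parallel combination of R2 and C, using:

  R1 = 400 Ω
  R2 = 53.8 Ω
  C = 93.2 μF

Step 1 — Angular frequency: ω = 2π·f = 2π·400 = 2513 rad/s.
Step 2 — Component impedances:
  R1: Z = R = 400 Ω
  R2: Z = R = 53.8 Ω
  C: Z = 1/(jωC) = -j/(ω·C) = 0 - j4.269 Ω
Step 3 — Parallel branch: R2 || C = 1/(1/R2 + 1/C) = 0.3367 - j4.242 Ω.
Step 4 — Series with R1: Z_total = R1 + (R2 || C) = 400.3 - j4.242 Ω = 400.4∠-0.6° Ω.

Z = 400.3 - j4.242 Ω = 400.4∠-0.6° Ω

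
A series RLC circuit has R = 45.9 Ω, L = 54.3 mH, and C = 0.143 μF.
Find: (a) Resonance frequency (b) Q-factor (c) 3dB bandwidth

Step 1 — Resonance condition Im(Z)=0 gives ω₀ = 1/√(LC).
Step 2 — ω₀ = 1/√(0.0543·1.43e-07) = 1.135e+04 rad/s.
Step 3 — f₀ = ω₀/(2π) = 1806 Hz.
Step 4 — Series Q: Q = ω₀L/R = 1.135e+04·0.0543/45.9 = 13.43.
Step 5 — 3dB bandwidth: Δω = ω₀/Q = 845.3 rad/s; BW = Δω/(2π) = 134.5 Hz.

(a) f₀ = 1806 Hz  (b) Q = 13.43  (c) BW = 134.5 Hz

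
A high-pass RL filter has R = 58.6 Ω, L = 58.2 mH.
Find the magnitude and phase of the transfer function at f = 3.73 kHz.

Step 1 — Angular frequency: ω = 2π·3730 = 2.344e+04 rad/s.
Step 2 — Transfer function: H(jω) = jωL/(R + jωL).
Step 3 — Numerator jωL = j·1364; denominator R + jωL = 58.6 + j1364.
Step 4 — H = 0.9982 + j0.04288.
Step 5 — Magnitude: |H| = 0.9991 (-0.0 dB); phase: φ = 2.5°.

|H| = 0.9991 (-0.0 dB), φ = 2.5°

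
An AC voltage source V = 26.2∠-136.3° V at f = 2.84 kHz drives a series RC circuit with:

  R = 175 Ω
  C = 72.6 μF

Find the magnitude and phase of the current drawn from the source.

Step 1 — Angular frequency: ω = 2π·f = 2π·2840 = 1.784e+04 rad/s.
Step 2 — Component impedances:
  R: Z = R = 175 Ω
  C: Z = 1/(jωC) = -j/(ω·C) = 0 - j0.7719 Ω
Step 3 — Series combination: Z_total = R + C = 175 - j0.7719 Ω = 175∠-0.3° Ω.
Step 4 — Source phasor: V = 26.2∠-136.3° V = -18.94 - j18.1 V.
Step 5 — Ohm's law: I = V / Z_total = (-18.94 - j18.1) / (175 - j0.7719) = -0.1078 - j0.1039 A.
Step 6 — Convert to polar: |I| = 0.1497 A, ∠I = -136.0°.

I = 0.1497∠-136.0° A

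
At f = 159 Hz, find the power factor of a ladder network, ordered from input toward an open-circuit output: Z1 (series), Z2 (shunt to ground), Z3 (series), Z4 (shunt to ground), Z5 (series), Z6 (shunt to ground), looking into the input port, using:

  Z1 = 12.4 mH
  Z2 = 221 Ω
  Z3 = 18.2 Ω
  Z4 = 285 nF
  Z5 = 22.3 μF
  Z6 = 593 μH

Step 1 — Angular frequency: ω = 2π·f = 2π·159 = 999 rad/s.
Step 2 — Component impedances:
  Z1: Z = jωL = j·999·0.0124 = 0 + j12.39 Ω
  Z2: Z = R = 221 Ω
  Z3: Z = R = 18.2 Ω
  Z4: Z = 1/(jωC) = -j/(ω·C) = 0 - j3512 Ω
  Z5: Z = 1/(jωC) = -j/(ω·C) = 0 - j44.89 Ω
  Z6: Z = jωL = j·999·0.000593 = 0 + j0.5924 Ω
Step 3 — Ladder network (open output): work backward from the far end, alternating series and parallel combinations. Z_in = 23.42 - j23.74 Ω = 33.35∠-45.4° Ω.
Step 4 — Power factor: PF = cos(φ) = Re(Z)/|Z| = 23.423/33.352 = 0.7023.
Step 5 — Type: Im(Z) = -23.74 ⇒ leading (phase φ = -45.4°).

PF = 0.7023 (leading, φ = -45.4°)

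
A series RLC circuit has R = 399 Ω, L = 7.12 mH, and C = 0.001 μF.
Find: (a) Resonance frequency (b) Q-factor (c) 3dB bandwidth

Step 1 — Resonance condition Im(Z)=0 gives ω₀ = 1/√(LC).
Step 2 — ω₀ = 1/√(0.00712·1e-09) = 3.748e+05 rad/s.
Step 3 — f₀ = ω₀/(2π) = 5.965e+04 Hz.
Step 4 — Series Q: Q = ω₀L/R = 3.748e+05·0.00712/399 = 6.688.
Step 5 — 3dB bandwidth: Δω = ω₀/Q = 5.604e+04 rad/s; BW = Δω/(2π) = 8919 Hz.

(a) f₀ = 5.965e+04 Hz  (b) Q = 6.688  (c) BW = 8919 Hz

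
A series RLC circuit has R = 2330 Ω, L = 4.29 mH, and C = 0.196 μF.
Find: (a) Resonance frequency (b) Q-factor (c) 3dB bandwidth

Step 1 — Resonance condition Im(Z)=0 gives ω₀ = 1/√(LC).
Step 2 — ω₀ = 1/√(0.00429·1.96e-07) = 3.449e+04 rad/s.
Step 3 — f₀ = ω₀/(2π) = 5489 Hz.
Step 4 — Series Q: Q = ω₀L/R = 3.449e+04·0.00429/2330 = 0.0635.
Step 5 — 3dB bandwidth: Δω = ω₀/Q = 5.431e+05 rad/s; BW = Δω/(2π) = 8.644e+04 Hz.

(a) f₀ = 5489 Hz  (b) Q = 0.0635  (c) BW = 8.644e+04 Hz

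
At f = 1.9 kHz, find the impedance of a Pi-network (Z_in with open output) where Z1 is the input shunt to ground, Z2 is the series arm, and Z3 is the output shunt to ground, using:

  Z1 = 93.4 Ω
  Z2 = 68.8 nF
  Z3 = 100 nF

Step 1 — Angular frequency: ω = 2π·f = 2π·1900 = 1.194e+04 rad/s.
Step 2 — Component impedances:
  Z1: Z = R = 93.4 Ω
  Z2: Z = 1/(jωC) = -j/(ω·C) = 0 - j1218 Ω
  Z3: Z = 1/(jωC) = -j/(ω·C) = 0 - j837.7 Ω
Step 3 — With open output, the series arm Z2 and the output shunt Z3 appear in series to ground: Z2 + Z3 = 0 - j2055 Ω.
Step 4 — Parallel with input shunt Z1: Z_in = Z1 || (Z2 + Z3) = 93.21 - j4.236 Ω = 93.3∠-2.6° Ω.

Z = 93.21 - j4.236 Ω = 93.3∠-2.6° Ω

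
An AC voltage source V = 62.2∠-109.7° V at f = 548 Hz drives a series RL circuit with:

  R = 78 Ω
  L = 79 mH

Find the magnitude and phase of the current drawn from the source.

Step 1 — Angular frequency: ω = 2π·f = 2π·548 = 3443 rad/s.
Step 2 — Component impedances:
  R: Z = R = 78 Ω
  L: Z = jωL = j·3443·0.079 = 0 + j272 Ω
Step 3 — Series combination: Z_total = R + L = 78 + j272 Ω = 283∠74.0° Ω.
Step 4 — Source phasor: V = 62.2∠-109.7° V = -20.97 - j58.56 V.
Step 5 — Ohm's law: I = V / Z_total = (-20.97 - j58.56) / (78 + j272) = -0.2194 + j0.01418 A.
Step 6 — Convert to polar: |I| = 0.2198 A, ∠I = 176.3°.

I = 0.2198∠176.3° A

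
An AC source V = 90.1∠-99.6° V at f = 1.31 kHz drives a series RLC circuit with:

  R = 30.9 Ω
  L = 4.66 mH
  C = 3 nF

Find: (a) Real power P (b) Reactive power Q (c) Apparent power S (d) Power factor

Step 1 — Angular frequency: ω = 2π·f = 2π·1310 = 8231 rad/s.
Step 2 — Component impedances:
  R: Z = R = 30.9 Ω
  L: Z = jωL = j·8231·0.00466 = 0 + j38.36 Ω
  C: Z = 1/(jωC) = -j/(ω·C) = 0 - j4.05e+04 Ω
Step 3 — Series combination: Z_total = R + L + C = 30.9 - j4.046e+04 Ω = 4.046e+04∠-90.0° Ω.
Step 4 — Source phasor: V = 90.1∠-99.6° V = -15.03 - j88.84 V.
Step 5 — Current: I = V / Z = 0.002195 - j0.0003731 A = 0.002227∠-9.6° A.
Step 6 — Complex power: S = V·I* = 0.0001532 - j0.2006 VA.
Step 7 — Real power: P = Re(S) = 0.0001532 W.
Step 8 — Reactive power: Q = Im(S) = -0.2006 VAR.
Step 9 — Apparent power: |S| = 0.2006 VA.
Step 10 — Power factor: PF = P/|S| = 0.0007637 (leading).

(a) P = 0.0001532 W  (b) Q = -0.2006 VAR  (c) S = 0.2006 VA  (d) PF = 0.0007637 (leading)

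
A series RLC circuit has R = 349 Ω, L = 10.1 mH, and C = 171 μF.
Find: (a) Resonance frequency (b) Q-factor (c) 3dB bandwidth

Step 1 — Resonance: ω₀ = 1/√(LC) = 1/√(0.0101·0.000171) = 760.9 rad/s.
Step 2 — f₀ = ω₀/(2π) = 121.1 Hz.
Step 3 — Series Q: Q = ω₀L/R = 760.9·0.0101/349 = 0.02202.
Step 4 — Bandwidth: Δω = ω₀/Q = 3.455e+04 rad/s; BW = Δω/(2π) = 5500 Hz.

(a) f₀ = 121.1 Hz  (b) Q = 0.02202  (c) BW = 5500 Hz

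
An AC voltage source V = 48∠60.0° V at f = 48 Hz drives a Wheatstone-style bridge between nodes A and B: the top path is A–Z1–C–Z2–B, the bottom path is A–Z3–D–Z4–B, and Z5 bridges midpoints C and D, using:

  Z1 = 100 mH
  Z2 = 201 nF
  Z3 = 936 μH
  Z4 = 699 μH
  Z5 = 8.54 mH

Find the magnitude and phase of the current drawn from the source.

Step 1 — Angular frequency: ω = 2π·f = 2π·48 = 301.6 rad/s.
Step 2 — Component impedances:
  Z1: Z = jωL = j·301.6·0.1 = 0 + j30.16 Ω
  Z2: Z = 1/(jωC) = -j/(ω·C) = 0 - j1.65e+04 Ω
  Z3: Z = jωL = j·301.6·0.000936 = 0 + j0.2823 Ω
  Z4: Z = jωL = j·301.6·0.000699 = 0 + j0.2108 Ω
  Z5: Z = jωL = j·301.6·0.00854 = 0 + j2.576 Ω
Step 3 — Bridge requires nodal analysis (the Z5 bridge couples midpoints C and D, so the two paths cannot be reduced to a simple series/parallel combination). Setting node B to ground and injecting 1 A at node A, the 3-node admittance system at A, C, D solves to V_A = Z_AB = 0 + j0.4907 Ω = 0.4907∠90.0° Ω.
Step 4 — Source phasor: V = 48∠60.0° V = 24 + j41.57 V.
Step 5 — Ohm's law: I = V / Z_total = (24 + j41.57) / (0 + j0.4907) = 84.72 - j48.91 A.
Step 6 — Convert to polar: |I| = 97.82 A, ∠I = -30.0°.

I = 97.82∠-30.0° A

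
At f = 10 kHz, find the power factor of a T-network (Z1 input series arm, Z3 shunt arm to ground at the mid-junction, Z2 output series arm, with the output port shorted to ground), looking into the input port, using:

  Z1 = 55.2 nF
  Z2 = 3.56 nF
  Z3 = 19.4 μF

Step 1 — Angular frequency: ω = 2π·f = 2π·1e+04 = 6.283e+04 rad/s.
Step 2 — Component impedances:
  Z1: Z = 1/(jωC) = -j/(ω·C) = 0 - j288.3 Ω
  Z2: Z = 1/(jωC) = -j/(ω·C) = 0 - j4471 Ω
  Z3: Z = 1/(jωC) = -j/(ω·C) = 0 - j0.8204 Ω
Step 3 — With the output port shorted to ground, the output series arm Z2 runs from the junction to ground; the shunt arm Z3 also runs from the junction to ground. They appear in parallel: Z3 || Z2 = 0 - j0.8202 Ω.
Step 4 — Series with input arm Z1: Z_in = Z1 + (Z3 || Z2) = 0 - j289.1 Ω = 289.1∠-90.0° Ω.
Step 5 — Power factor: PF = cos(φ) = Re(Z)/|Z| = 0/289.1 = 0.
Step 6 — Type: Im(Z) = -289.1 ⇒ leading (phase φ = -90.0°).

PF = 0 (leading, φ = -90.0°)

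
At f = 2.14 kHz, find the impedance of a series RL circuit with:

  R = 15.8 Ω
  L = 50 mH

Step 1 — Angular frequency: ω = 2π·f = 2π·2140 = 1.345e+04 rad/s.
Step 2 — Component impedances:
  R: Z = R = 15.8 Ω
  L: Z = jωL = j·1.345e+04·0.05 = 0 + j672.3 Ω
Step 3 — Series combination: Z_total = R + L = 15.8 + j672.3 Ω = 672.5∠88.7° Ω.

Z = 15.8 + j672.3 Ω = 672.5∠88.7° Ω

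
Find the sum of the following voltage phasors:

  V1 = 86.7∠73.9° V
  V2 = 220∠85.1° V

Step 1 — Convert each phasor to rectangular form:
  V1 = 86.7·(cos(73.9°) + j·sin(73.9°)) = 24.04 + j83.3 V
  V2 = 220·(cos(85.1°) + j·sin(85.1°)) = 18.79 + j219.2 V
Step 2 — Sum components: V_total = 42.83 + j302.5 V.
Step 3 — Convert to polar: |V_total| = 305.5 V, ∠V_total = 81.9°.

V_total = 305.5∠81.9° V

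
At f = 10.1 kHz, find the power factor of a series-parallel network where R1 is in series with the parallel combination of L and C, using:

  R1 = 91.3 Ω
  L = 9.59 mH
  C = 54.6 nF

Step 1 — Angular frequency: ω = 2π·f = 2π·1.01e+04 = 6.346e+04 rad/s.
Step 2 — Component impedances:
  R1: Z = R = 91.3 Ω
  L: Z = jωL = j·6.346e+04·0.00959 = 0 + j608.6 Ω
  C: Z = 1/(jωC) = -j/(ω·C) = 0 - j288.6 Ω
Step 3 — Parallel branch: L || C = 1/(1/L + 1/C) = 0 - j548.9 Ω.
Step 4 — Series with R1: Z_total = R1 + (L || C) = 91.3 - j548.9 Ω = 556.5∠-80.6° Ω.
Step 5 — Power factor: PF = cos(φ) = Re(Z)/|Z| = 91.3/556.5 = 0.1641.
Step 6 — Type: Im(Z) = -548.9 ⇒ leading (phase φ = -80.6°).

PF = 0.1641 (leading, φ = -80.6°)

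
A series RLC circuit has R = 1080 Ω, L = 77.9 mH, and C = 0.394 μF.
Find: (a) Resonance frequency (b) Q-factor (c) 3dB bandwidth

Step 1 — Resonance: ω₀ = 1/√(LC) = 1/√(0.0779·3.94e-07) = 5708 rad/s.
Step 2 — f₀ = ω₀/(2π) = 908.5 Hz.
Step 3 — Series Q: Q = ω₀L/R = 5708·0.0779/1080 = 0.4117.
Step 4 — Bandwidth: Δω = ω₀/Q = 1.386e+04 rad/s; BW = Δω/(2π) = 2207 Hz.

(a) f₀ = 908.5 Hz  (b) Q = 0.4117  (c) BW = 2207 Hz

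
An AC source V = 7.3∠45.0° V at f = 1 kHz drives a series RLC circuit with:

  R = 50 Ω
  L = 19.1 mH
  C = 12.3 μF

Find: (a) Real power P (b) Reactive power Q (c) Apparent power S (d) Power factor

Step 1 — Angular frequency: ω = 2π·f = 2π·1000 = 6283 rad/s.
Step 2 — Component impedances:
  R: Z = R = 50 Ω
  L: Z = jωL = j·6283·0.0191 = 0 + j120 Ω
  C: Z = 1/(jωC) = -j/(ω·C) = 0 - j12.94 Ω
Step 3 — Series combination: Z_total = R + L + C = 50 + j107.1 Ω = 118.2∠65.0° Ω.
Step 4 — Source phasor: V = 7.3∠45.0° V = 5.162 + j5.162 V.
Step 5 — Current: I = V / Z = 0.05806 - j0.0211 A = 0.06178∠-20.0° A.
Step 6 — Complex power: S = V·I* = 0.1908 + j0.4086 VA.
Step 7 — Real power: P = Re(S) = 0.1908 W.
Step 8 — Reactive power: Q = Im(S) = 0.4086 VAR.
Step 9 — Apparent power: |S| = 0.451 VA.
Step 10 — Power factor: PF = P/|S| = 0.4231 (lagging).

(a) P = 0.1908 W  (b) Q = 0.4086 VAR  (c) S = 0.451 VA  (d) PF = 0.4231 (lagging)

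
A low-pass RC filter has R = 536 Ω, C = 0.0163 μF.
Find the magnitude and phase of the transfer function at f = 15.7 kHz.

Step 1 — Angular frequency: ω = 2π·1.57e+04 = 9.865e+04 rad/s.
Step 2 — Transfer function: H(jω) = 1/(1 + jωRC).
Step 3 — Denominator: 1 + jωRC = 1 + j·9.865e+04·536·1.63e-08 = 1 + j0.8619.
Step 4 — H = 0.5738 - j0.4945.
Step 5 — Magnitude: |H| = 0.7575 (-2.4 dB); phase: φ = -40.8°.

|H| = 0.7575 (-2.4 dB), φ = -40.8°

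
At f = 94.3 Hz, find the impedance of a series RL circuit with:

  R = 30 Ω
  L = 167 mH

Step 1 — Angular frequency: ω = 2π·f = 2π·94.3 = 592.5 rad/s.
Step 2 — Component impedances:
  R: Z = R = 30 Ω
  L: Z = jωL = j·592.5·0.167 = 0 + j98.95 Ω
Step 3 — Series combination: Z_total = R + L = 30 + j98.95 Ω = 103.4∠73.1° Ω.

Z = 30 + j98.95 Ω = 103.4∠73.1° Ω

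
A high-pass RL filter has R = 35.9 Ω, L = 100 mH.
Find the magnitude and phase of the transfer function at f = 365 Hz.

Step 1 — Angular frequency: ω = 2π·365 = 2293 rad/s.
Step 2 — Transfer function: H(jω) = jωL/(R + jωL).
Step 3 — Numerator jωL = j·229.3; denominator R + jωL = 35.9 + j229.3.
Step 4 — H = 0.9761 + j0.1528.
Step 5 — Magnitude: |H| = 0.988 (-0.1 dB); phase: φ = 8.9°.

|H| = 0.988 (-0.1 dB), φ = 8.9°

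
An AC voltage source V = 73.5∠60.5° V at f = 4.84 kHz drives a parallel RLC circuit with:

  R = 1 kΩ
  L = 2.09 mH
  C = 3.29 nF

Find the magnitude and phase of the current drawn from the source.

Step 1 — Angular frequency: ω = 2π·f = 2π·4840 = 3.041e+04 rad/s.
Step 2 — Component impedances:
  R: Z = R = 1000 Ω
  L: Z = jωL = j·3.041e+04·0.00209 = 0 + j63.56 Ω
  C: Z = 1/(jωC) = -j/(ω·C) = 0 - j9995 Ω
Step 3 — Parallel combination: 1/Z_total = 1/R + 1/L + 1/C; Z_total = 4.075 + j63.7 Ω = 63.83∠86.3° Ω.
Step 4 — Source phasor: V = 73.5∠60.5° V = 36.19 + j63.97 V.
Step 5 — Ohm's law: I = V / Z_total = (36.19 + j63.97) / (4.075 + j63.7) = 1.036 - j0.5019 A.
Step 6 — Convert to polar: |I| = 1.151 A, ∠I = -25.8°.

I = 1.151∠-25.8° A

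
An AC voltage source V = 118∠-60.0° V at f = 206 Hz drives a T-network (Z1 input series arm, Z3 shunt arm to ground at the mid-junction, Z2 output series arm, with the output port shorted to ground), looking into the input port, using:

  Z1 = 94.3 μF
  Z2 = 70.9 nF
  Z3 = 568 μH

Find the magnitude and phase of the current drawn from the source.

Step 1 — Angular frequency: ω = 2π·f = 2π·206 = 1294 rad/s.
Step 2 — Component impedances:
  Z1: Z = 1/(jωC) = -j/(ω·C) = 0 - j8.193 Ω
  Z2: Z = 1/(jωC) = -j/(ω·C) = 0 - j1.09e+04 Ω
  Z3: Z = jωL = j·1294·0.000568 = 0 + j0.7352 Ω
Step 3 — With the output port shorted to ground, the output series arm Z2 runs from the junction to ground; the shunt arm Z3 also runs from the junction to ground. They appear in parallel: Z3 || Z2 = 0 + j0.7352 Ω.
Step 4 — Series with input arm Z1: Z_in = Z1 + (Z3 || Z2) = 0 - j7.458 Ω = 7.458∠-90.0° Ω.
Step 5 — Source phasor: V = 118∠-60.0° V = 59 - j102.2 V.
Step 6 — Ohm's law: I = V / Z_total = (59 - j102.2) / (0 - j7.458) = 13.7 + j7.911 A.
Step 7 — Convert to polar: |I| = 15.82 A, ∠I = 30.0°.

I = 15.82∠30.0° A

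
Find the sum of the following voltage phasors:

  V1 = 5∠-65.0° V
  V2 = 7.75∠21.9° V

Step 1 — Convert each phasor to rectangular form:
  V1 = 5·(cos(-65.0°) + j·sin(-65.0°)) = 2.113 - j4.532 V
  V2 = 7.75·(cos(21.9°) + j·sin(21.9°)) = 7.191 + j2.891 V
Step 2 — Sum components: V_total = 9.304 - j1.641 V.
Step 3 — Convert to polar: |V_total| = 9.447 V, ∠V_total = -10.0°.

V_total = 9.447∠-10.0° V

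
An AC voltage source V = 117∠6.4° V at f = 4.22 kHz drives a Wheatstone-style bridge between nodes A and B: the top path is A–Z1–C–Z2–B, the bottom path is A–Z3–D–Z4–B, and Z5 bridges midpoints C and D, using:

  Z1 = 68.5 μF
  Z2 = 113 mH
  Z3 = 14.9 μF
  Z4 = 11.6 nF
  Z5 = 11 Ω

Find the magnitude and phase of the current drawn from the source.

Step 1 — Angular frequency: ω = 2π·f = 2π·4220 = 2.652e+04 rad/s.
Step 2 — Component impedances:
  Z1: Z = 1/(jωC) = -j/(ω·C) = 0 - j0.5506 Ω
  Z2: Z = jωL = j·2.652e+04·0.113 = 0 + j2996 Ω
  Z3: Z = 1/(jωC) = -j/(ω·C) = 0 - j2.531 Ω
  Z4: Z = 1/(jωC) = -j/(ω·C) = 0 - j3251 Ω
  Z5: Z = R = 11 Ω
Step 3 — Bridge requires nodal analysis (the Z5 bridge couples midpoints C and D, so the two paths cannot be reduced to a simple series/parallel combination). Setting node B to ground and injecting 1 A at node A, the 3-node admittance system at A, C, D solves to V_A = Z_AB = 111.4 + j3.779e+04 Ω = 3.779e+04∠89.8° Ω.
Step 4 — Source phasor: V = 117∠6.4° V = 116.3 + j13.04 V.
Step 5 — Ohm's law: I = V / Z_total = (116.3 + j13.04) / (111.4 + j3.779e+04) = 0.0003542 - j0.003076 A.
Step 6 — Convert to polar: |I| = 0.003096 A, ∠I = -83.4°.

I = 0.003096∠-83.4° A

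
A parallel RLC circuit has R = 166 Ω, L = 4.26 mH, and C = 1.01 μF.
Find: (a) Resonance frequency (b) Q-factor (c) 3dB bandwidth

Step 1 — Resonance: ω₀ = 1/√(LC) = 1/√(0.00426·1.01e-06) = 1.525e+04 rad/s.
Step 2 — f₀ = ω₀/(2π) = 2426 Hz.
Step 3 — Parallel Q: Q = R/(ω₀L) = 166/(1.525e+04·0.00426) = 2.556.
Step 4 — Bandwidth: Δω = ω₀/Q = 5964 rad/s; BW = Δω/(2π) = 949.3 Hz.

(a) f₀ = 2426 Hz  (b) Q = 2.556  (c) BW = 949.3 Hz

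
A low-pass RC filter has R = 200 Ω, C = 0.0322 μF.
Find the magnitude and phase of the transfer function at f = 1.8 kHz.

Step 1 — Angular frequency: ω = 2π·1800 = 1.131e+04 rad/s.
Step 2 — Transfer function: H(jω) = 1/(1 + jωRC).
Step 3 — Denominator: 1 + jωRC = 1 + j·1.131e+04·200·3.22e-08 = 1 + j0.07283.
Step 4 — H = 0.9947 - j0.07245.
Step 5 — Magnitude: |H| = 0.9974 (-0.0 dB); phase: φ = -4.2°.

|H| = 0.9974 (-0.0 dB), φ = -4.2°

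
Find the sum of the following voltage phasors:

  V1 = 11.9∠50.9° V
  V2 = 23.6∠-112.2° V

Step 1 — Convert each phasor to rectangular form:
  V1 = 11.9·(cos(50.9°) + j·sin(50.9°)) = 7.505 + j9.235 V
  V2 = 23.6·(cos(-112.2°) + j·sin(-112.2°)) = -8.917 - j21.85 V
Step 2 — Sum components: V_total = -1.412 - j12.62 V.
Step 3 — Convert to polar: |V_total| = 12.69 V, ∠V_total = -96.4°.

V_total = 12.69∠-96.4° V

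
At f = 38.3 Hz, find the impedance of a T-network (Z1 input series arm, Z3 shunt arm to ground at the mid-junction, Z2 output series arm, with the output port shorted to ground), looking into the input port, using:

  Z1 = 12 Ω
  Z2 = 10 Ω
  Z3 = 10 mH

Step 1 — Angular frequency: ω = 2π·f = 2π·38.3 = 240.6 rad/s.
Step 2 — Component impedances:
  Z1: Z = R = 12 Ω
  Z2: Z = R = 10 Ω
  Z3: Z = jωL = j·240.6·0.01 = 0 + j2.406 Ω
Step 3 — With the output port shorted to ground, the output series arm Z2 runs from the junction to ground; the shunt arm Z3 also runs from the junction to ground. They appear in parallel: Z3 || Z2 = 0.5474 + j2.275 Ω.
Step 4 — Series with input arm Z1: Z_in = Z1 + (Z3 || Z2) = 12.55 + j2.275 Ω = 12.75∠10.3° Ω.

Z = 12.55 + j2.275 Ω = 12.75∠10.3° Ω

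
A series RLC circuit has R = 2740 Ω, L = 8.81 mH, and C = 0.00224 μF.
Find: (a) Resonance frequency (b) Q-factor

Step 1 — Resonance condition Im(Z)=0 gives ω₀ = 1/√(LC).
Step 2 — ω₀ = 1/√(0.00881·2.24e-09) = 2.251e+05 rad/s.
Step 3 — f₀ = ω₀/(2π) = 3.583e+04 Hz.
Step 4 — Series Q: Q = ω₀L/R = 2.251e+05·0.00881/2740 = 0.7238.

(a) f₀ = 3.583e+04 Hz  (b) Q = 0.7238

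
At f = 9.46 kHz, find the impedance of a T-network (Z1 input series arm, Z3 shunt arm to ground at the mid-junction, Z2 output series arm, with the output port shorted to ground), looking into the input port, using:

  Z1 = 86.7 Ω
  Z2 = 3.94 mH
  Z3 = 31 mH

Step 1 — Angular frequency: ω = 2π·f = 2π·9460 = 5.944e+04 rad/s.
Step 2 — Component impedances:
  Z1: Z = R = 86.7 Ω
  Z2: Z = jωL = j·5.944e+04·0.00394 = 0 + j234.2 Ω
  Z3: Z = jωL = j·5.944e+04·0.031 = 0 + j1843 Ω
Step 3 — With the output port shorted to ground, the output series arm Z2 runs from the junction to ground; the shunt arm Z3 also runs from the junction to ground. They appear in parallel: Z3 || Z2 = 0 + j207.8 Ω.
Step 4 — Series with input arm Z1: Z_in = Z1 + (Z3 || Z2) = 86.7 + j207.8 Ω = 225.1∠67.4° Ω.

Z = 86.7 + j207.8 Ω = 225.1∠67.4° Ω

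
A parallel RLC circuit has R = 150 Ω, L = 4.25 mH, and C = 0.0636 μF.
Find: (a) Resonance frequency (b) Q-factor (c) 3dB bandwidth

Step 1 — Resonance: ω₀ = 1/√(LC) = 1/√(0.00425·6.36e-08) = 6.082e+04 rad/s.
Step 2 — f₀ = ω₀/(2π) = 9680 Hz.
Step 3 — Parallel Q: Q = R/(ω₀L) = 150/(6.082e+04·0.00425) = 0.5803.
Step 4 — Bandwidth: Δω = ω₀/Q = 1.048e+05 rad/s; BW = Δω/(2π) = 1.668e+04 Hz.

(a) f₀ = 9680 Hz  (b) Q = 0.5803  (c) BW = 1.668e+04 Hz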